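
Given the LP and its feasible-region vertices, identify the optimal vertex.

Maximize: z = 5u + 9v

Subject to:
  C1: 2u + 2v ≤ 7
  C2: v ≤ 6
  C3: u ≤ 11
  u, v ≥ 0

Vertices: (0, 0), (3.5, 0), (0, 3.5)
Evaluating z = 5u + 9v at each vertex:
  (0, 0): z = 0
  (3.5, 0): z = 17.5
  (0, 3.5): z = 31.5

The largest value is z = 31.5, attained at (0, 3.5).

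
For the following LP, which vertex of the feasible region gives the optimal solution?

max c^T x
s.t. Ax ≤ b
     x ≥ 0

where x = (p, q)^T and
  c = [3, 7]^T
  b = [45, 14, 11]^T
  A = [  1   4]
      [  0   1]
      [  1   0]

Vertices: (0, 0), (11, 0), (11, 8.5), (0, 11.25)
(11, 8.5) with z = 92.5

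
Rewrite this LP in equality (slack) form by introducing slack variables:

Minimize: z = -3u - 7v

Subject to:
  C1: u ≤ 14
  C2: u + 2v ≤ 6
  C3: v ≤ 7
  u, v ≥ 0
min z = -3u - 7v

s.t.
  u + s1 = 14
  u + 2v + s2 = 6
  v + s3 = 7
  u, v, s1, s2, s3 ≥ 0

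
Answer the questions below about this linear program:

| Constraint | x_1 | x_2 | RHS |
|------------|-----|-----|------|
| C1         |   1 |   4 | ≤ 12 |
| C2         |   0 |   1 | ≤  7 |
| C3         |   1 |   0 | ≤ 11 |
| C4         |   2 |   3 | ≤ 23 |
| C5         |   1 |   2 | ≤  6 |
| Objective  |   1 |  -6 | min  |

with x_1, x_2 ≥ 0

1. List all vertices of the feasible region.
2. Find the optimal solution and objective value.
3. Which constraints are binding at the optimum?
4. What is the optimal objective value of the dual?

1. (0, 0), (6, 0), (0, 3)
2. x_1 = 0, x_2 = 3, z = -18
3. C1, C5, x_1 ≥ 0
4. -18 (by strong duality, equal to the primal optimum)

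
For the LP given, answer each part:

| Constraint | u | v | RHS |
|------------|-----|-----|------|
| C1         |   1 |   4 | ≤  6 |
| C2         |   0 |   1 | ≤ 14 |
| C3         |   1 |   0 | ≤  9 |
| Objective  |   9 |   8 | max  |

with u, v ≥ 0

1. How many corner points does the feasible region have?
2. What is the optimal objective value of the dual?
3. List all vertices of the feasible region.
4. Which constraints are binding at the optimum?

1. 3
2. 54 (by strong duality, equal to the primal optimum)
3. (0, 0), (6, 0), (0, 1.5)
4. C1, v ≥ 0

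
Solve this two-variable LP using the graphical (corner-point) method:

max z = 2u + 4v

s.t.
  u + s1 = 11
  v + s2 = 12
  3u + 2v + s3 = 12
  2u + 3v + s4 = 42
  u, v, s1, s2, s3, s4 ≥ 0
u = 0, v = 6, z = 24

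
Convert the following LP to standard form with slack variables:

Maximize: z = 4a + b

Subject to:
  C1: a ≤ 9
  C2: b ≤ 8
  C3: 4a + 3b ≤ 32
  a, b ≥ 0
max z = 4a + b

s.t.
  a + s1 = 9
  b + s2 = 8
  4a + 3b + s3 = 32
  a, b, s1, s2, s3 ≥ 0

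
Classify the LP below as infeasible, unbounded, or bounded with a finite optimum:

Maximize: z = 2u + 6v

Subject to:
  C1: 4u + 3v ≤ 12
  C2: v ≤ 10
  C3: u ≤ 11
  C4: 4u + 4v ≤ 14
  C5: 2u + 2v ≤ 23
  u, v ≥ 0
The point (0, 3.5) satisfies every constraint, so the LP is feasible; the constraints give u ≤ 11 and v ≤ 10, which with u, v ≥ 0 keep the feasible region inside a bounded box. A feasible, bounded LP attains a finite optimum at a vertex.

Evaluating z = 2u + 6v at each vertex:
  (0, 0): z = 0
  (3, 0): z = 6
  (1.5, 2): z = 15
  (0, 3.5): z = 21

Bounded optimum: z* = 21 at (0, 3.5).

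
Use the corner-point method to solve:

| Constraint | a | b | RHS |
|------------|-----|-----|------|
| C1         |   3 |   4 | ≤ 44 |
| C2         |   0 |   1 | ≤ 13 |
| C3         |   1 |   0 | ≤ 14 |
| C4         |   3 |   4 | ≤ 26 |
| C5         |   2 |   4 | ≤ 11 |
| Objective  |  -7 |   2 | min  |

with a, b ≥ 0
a = 5.5, b = 0, z = -38.5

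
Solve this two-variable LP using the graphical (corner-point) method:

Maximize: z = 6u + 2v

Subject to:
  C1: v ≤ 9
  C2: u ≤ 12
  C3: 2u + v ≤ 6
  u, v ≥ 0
Each vertex is the intersection of two constraint boundaries that also satisfies all remaining constraints:
  u = 0 and v = 0 → (0, 0)
  2u + v = 6 and v = 0 → (3, 0)
  2u + v = 6 and u = 0 → (0, 6)

Evaluating z = 6u + 2v at each vertex:
  (0, 0): z = 0
  (3, 0): z = 18
  (0, 6): z = 12

The maximum is at (3, 0) with z = 18.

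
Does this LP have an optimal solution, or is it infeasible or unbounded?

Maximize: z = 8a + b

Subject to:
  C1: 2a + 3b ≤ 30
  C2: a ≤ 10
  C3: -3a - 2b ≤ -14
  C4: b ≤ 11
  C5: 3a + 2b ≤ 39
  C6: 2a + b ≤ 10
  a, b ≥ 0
The point (5, 0) satisfies every constraint, so the LP is feasible; the constraints give a ≤ 10 and b ≤ 11, which with a, b ≥ 0 keep the feasible region inside a bounded box. A feasible, bounded LP attains a finite optimum at a vertex.

Evaluating z = 8a + b at each vertex:
  (4.667, 0): z = 37.33
  (5, 0): z = 40
  (0, 10): z = 10
  (0, 7): z = 7

The LP has an optimal solution: (5, 0) with z = 40.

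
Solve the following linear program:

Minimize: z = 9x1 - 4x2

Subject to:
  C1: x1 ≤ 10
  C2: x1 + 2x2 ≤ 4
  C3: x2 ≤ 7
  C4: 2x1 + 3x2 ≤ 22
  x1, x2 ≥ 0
Each vertex is the intersection of two constraint boundaries that also satisfies all remaining constraints:
  x1 = 0 and x2 = 0 → (0, 0)
  x1 + 2x2 = 4 and x2 = 0 → (4, 0)
  x1 + 2x2 = 4 and x1 = 0 → (0, 2)

Evaluating z = 9x1 - 4x2 at each vertex:
  (0, 0): z = 0
  (4, 0): z = 36
  (0, 2): z = -8

The minimum is at (0, 2) with z = -8.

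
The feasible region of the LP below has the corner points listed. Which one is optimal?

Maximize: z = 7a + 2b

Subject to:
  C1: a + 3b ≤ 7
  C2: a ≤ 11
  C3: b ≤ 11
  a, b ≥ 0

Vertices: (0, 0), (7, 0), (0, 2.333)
Evaluating z = 7a + 2b at each vertex:
  (0, 0): z = 0
  (7, 0): z = 49
  (0, 2.333): z = 4.667

The largest value is z = 49, attained at (7, 0).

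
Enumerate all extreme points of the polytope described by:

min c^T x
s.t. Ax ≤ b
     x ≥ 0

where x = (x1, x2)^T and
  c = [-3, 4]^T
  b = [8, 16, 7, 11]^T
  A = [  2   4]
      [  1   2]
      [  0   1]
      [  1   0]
Each vertex is the intersection of two constraint boundaries that also satisfies all remaining constraints:
  x1 = 0 and x2 = 0 → (0, 0)
  2x1 + 4x2 = 8 and x2 = 0 → (4, 0)
  2x1 + 4x2 = 8 and x1 = 0 → (0, 2)

Vertices: (0, 0), (4, 0), (0, 2)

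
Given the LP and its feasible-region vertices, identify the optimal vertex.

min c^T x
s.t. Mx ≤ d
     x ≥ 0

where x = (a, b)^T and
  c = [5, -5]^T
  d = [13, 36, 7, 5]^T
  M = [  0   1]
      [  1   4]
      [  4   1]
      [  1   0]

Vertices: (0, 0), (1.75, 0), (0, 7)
Evaluating z = 5a - 5b at each vertex:
  (0, 0): z = 0
  (1.75, 0): z = 8.75
  (0, 7): z = -35

The smallest value is z = -35, attained at (0, 7).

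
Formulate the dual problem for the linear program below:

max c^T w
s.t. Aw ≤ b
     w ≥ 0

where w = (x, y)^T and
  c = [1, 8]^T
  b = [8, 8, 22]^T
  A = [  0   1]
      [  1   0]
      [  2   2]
Minimize: z = 8y1 + 8y2 + 22y3

Subject to:
  C1: -y2 - 2y3 ≤ -1
  C2: -y1 - 2y3 ≤ -8
  y1, y2, y3 ≥ 0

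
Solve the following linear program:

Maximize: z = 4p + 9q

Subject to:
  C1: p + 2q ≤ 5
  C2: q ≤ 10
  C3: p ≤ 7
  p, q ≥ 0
p = 0, q = 2.5, z = 22.5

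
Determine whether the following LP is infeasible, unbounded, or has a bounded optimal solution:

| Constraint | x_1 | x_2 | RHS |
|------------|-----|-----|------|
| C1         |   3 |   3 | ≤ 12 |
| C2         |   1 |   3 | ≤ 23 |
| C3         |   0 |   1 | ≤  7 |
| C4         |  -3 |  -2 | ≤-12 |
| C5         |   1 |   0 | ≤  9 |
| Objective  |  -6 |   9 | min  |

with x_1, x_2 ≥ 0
The point (4, 0) satisfies every constraint, so the LP is feasible; the constraints give x_1 ≤ 9 and x_2 ≤ 7, which with x_1, x_2 ≥ 0 keep the feasible region inside a bounded box. A feasible, bounded LP attains a finite optimum at a vertex.

The LP has an optimal solution: (4, 0) with z = -24.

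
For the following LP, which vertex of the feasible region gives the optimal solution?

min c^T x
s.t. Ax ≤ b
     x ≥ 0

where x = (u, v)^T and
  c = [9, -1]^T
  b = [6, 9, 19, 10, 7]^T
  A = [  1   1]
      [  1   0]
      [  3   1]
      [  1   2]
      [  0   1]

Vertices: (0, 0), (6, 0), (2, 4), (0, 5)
Evaluating z = 9u - v at each vertex:
  (0, 0): z = 0
  (6, 0): z = 54
  (2, 4): z = 14
  (0, 5): z = -5

The smallest value is z = -5, attained at (0, 5).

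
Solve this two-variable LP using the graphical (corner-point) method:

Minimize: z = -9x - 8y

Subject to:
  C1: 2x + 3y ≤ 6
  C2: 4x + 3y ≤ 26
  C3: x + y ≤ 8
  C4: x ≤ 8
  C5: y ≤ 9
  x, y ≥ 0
x = 3, y = 0, z = -27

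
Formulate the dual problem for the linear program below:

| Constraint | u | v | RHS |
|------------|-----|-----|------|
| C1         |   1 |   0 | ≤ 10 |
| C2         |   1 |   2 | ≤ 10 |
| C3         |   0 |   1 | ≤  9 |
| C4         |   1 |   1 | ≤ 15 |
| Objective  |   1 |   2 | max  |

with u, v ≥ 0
Minimize: z = 10y1 + 10y2 + 9y3 + 15y4

Subject to:
  C1: -y1 - y2 - y4 ≤ -1
  C2: -2y2 - y3 - y4 ≤ -2
  y1, y2, y3, y4 ≥ 0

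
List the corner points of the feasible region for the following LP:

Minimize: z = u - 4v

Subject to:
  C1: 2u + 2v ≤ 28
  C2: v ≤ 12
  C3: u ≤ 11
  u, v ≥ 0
Each vertex is the intersection of two constraint boundaries that also satisfies all remaining constraints:
  u = 0 and v = 0 → (0, 0)
  u = 11 and v = 0 → (11, 0)
  2u + 2v = 28 and u = 11 → (11, 3)
  2u + 2v = 28 and v = 12 → (2, 12)
  v = 12 and u = 0 → (0, 12)

Vertices: (0, 0), (11, 0), (11, 3), (2, 12), (0, 12)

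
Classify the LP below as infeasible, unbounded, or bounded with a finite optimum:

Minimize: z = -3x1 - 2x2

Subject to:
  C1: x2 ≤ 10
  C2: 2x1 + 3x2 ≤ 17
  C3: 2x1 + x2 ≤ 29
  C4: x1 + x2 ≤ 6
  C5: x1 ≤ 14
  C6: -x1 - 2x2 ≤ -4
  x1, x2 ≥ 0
The point (6, 0) satisfies every constraint, so the LP is feasible; the constraints give x1 ≤ 14 and x2 ≤ 10, which with x1, x2 ≥ 0 keep the feasible region inside a bounded box. A feasible, bounded LP attains a finite optimum at a vertex.

The LP has an optimal solution: (6, 0) with z = -18.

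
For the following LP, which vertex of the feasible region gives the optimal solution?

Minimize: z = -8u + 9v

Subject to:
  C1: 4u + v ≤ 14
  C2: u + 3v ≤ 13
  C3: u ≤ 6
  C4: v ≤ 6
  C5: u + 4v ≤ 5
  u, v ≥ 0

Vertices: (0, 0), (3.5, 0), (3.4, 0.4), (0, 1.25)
(3.5, 0) with z = -28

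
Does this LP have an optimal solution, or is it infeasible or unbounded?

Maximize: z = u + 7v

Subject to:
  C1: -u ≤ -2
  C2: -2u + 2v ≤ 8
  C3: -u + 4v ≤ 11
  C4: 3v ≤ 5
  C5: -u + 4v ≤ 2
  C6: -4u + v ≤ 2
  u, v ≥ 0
Feasible point: (2, 0) satisfies every constraint, so the LP is feasible.
Direction d = (1, 0): for each constraint row a, a·d ≤ 0 —
  (-1)(1) + (0)(0) = -1 ≤ 0
  (-2)(1) + (2)(0) = -2 ≤ 0
  (-1)(1) + (4)(0) = -1 ≤ 0
  (0)(1) + (3)(0) = 0 ≤ 0
  (-1)(1) + (4)(0) = -1 ≤ 0
  (-4)(1) + (1)(0) = -4 ≤ 0
and d ≥ 0, so (2, 0) + t·d stays feasible for every t ≥ 0. Along this ray z = u + 7v changes by 1 per unit t, so z → +∞.

Unbounded: there is a feasible ray along which z → +∞.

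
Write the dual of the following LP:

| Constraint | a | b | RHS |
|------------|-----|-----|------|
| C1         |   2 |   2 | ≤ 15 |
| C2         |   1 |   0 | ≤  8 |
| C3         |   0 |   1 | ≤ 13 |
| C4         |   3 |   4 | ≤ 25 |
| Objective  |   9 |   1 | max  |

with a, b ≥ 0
Minimize: z = 15y1 + 8y2 + 13y3 + 25y4

Subject to:
  C1: -2y1 - y2 - 3y4 ≤ -9
  C2: -2y1 - y3 - 4y4 ≤ -1
  y1, y2, y3, y4 ≥ 0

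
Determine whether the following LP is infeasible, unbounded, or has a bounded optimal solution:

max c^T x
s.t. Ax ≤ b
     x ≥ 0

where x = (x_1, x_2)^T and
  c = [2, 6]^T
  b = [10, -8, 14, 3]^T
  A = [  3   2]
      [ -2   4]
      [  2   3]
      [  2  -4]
One constraint requires 2x_1 - 4x_2 ≤ 3, while the constraint -2x_1 + 4x_2 ≤ -8 is equivalent to 2x_1 - 4x_2 ≥ 8. Together they would need 8 ≤ 2x_1 - 4x_2 ≤ 3, which is impossible since 8 > 3. No point satisfies all constraints.

The feasible region is empty; the LP is infeasible.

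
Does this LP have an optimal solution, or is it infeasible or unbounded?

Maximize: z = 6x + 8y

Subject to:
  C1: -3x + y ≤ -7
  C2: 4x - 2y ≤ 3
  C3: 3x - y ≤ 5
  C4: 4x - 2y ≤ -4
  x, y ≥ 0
C3 requires 3x - y ≤ 5, while C1 (-3x + y ≤ -7) is equivalent to 3x - y ≥ 7. Together they would need 7 ≤ 3x - y ≤ 5, which is impossible since 7 > 5. No point satisfies all constraints.

Infeasible — the constraint set is empty.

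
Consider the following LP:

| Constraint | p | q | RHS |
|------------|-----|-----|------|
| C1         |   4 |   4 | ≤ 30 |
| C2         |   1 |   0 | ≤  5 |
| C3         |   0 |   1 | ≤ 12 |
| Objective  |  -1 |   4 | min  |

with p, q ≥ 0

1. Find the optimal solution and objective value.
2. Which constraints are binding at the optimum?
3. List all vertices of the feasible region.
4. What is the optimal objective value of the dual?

1. p = 5, q = 0, z = -5
2. C2, q ≥ 0
3. (0, 0), (5, 0), (5, 2.5), (0, 7.5)
4. -5 (by strong duality, equal to the primal optimum)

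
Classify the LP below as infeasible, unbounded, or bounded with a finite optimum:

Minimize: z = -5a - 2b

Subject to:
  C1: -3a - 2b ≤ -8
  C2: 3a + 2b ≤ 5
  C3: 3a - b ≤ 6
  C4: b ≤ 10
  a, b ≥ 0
C2 requires 3a + 2b ≤ 5, while C1 (-3a - 2b ≤ -8) is equivalent to 3a + 2b ≥ 8. Together they would need 8 ≤ 3a + 2b ≤ 5, which is impossible since 8 > 5. No point satisfies all constraints.

The feasible region is empty; the LP is infeasible.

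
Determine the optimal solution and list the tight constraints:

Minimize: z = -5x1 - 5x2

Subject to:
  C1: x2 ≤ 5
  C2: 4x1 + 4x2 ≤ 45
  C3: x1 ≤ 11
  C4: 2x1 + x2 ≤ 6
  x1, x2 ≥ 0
Optimal: x1 = 0.5, x2 = 5
Slack at optimum:
  C1: slack = 0 (binding)
  C2: slack = 23
  C3: slack = 10.5
  C4: slack = 0 (binding)
  x1 ≥ 0: x1 = 0.5
  x2 ≥ 0: x2 = 5
Binding constraints: C1, C4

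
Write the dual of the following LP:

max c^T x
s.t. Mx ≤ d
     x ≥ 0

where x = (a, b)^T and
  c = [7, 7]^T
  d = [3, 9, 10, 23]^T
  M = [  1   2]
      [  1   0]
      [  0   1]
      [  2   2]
Minimize: z = 3y1 + 9y2 + 10y3 + 23y4

Subject to:
  C1: -y1 - y2 - 2y4 ≤ -7
  C2: -2y1 - y3 - 2y4 ≤ -7
  y1, y2, y3, y4 ≥ 0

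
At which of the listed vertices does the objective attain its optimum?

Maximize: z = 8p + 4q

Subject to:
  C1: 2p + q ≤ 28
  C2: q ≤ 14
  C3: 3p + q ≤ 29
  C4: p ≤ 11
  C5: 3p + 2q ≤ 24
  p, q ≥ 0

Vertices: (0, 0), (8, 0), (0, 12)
Evaluating z = 8p + 4q at each vertex:
  (0, 0): z = 0
  (8, 0): z = 64
  (0, 12): z = 48

The largest value is z = 64, attained at (8, 0).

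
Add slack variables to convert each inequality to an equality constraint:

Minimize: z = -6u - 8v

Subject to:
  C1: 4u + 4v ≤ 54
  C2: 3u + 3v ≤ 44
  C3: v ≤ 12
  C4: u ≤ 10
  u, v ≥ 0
min z = -6u - 8v

s.t.
  4u + 4v + s1 = 54
  3u + 3v + s2 = 44
  v + s3 = 12
  u + s4 = 10
  u, v, s1, s2, s3, s4 ≥ 0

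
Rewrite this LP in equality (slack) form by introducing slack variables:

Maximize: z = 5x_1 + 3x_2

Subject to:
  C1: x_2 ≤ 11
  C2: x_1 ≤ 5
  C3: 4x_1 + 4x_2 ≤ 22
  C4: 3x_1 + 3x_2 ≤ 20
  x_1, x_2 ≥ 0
max z = 5x_1 + 3x_2

s.t.
  x_2 + s1 = 11
  x_1 + s2 = 5
  4x_1 + 4x_2 + s3 = 22
  3x_1 + 3x_2 + s4 = 20
  x_1, x_2, s1, s2, s3, s4 ≥ 0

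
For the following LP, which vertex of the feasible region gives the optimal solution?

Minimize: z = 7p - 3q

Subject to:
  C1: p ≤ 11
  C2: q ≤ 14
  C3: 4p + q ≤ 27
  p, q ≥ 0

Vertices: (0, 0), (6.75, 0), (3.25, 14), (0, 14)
Evaluating z = 7p - 3q at each vertex:
  (0, 0): z = 0
  (6.75, 0): z = 47.25
  (3.25, 14): z = -19.25
  (0, 14): z = -42

The smallest value is z = -42, attained at (0, 14).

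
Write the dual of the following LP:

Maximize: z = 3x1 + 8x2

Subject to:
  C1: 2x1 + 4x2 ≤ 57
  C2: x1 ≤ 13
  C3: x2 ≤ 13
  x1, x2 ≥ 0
Minimize: z = 57y1 + 13y2 + 13y3

Subject to:
  C1: -2y1 - y2 ≤ -3
  C2: -4y1 - y3 ≤ -8
  y1, y2, y3 ≥ 0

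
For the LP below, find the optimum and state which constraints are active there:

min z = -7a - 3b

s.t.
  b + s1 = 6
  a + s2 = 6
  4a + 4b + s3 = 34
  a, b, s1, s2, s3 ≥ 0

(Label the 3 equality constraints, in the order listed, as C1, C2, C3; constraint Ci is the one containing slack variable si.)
Optimal: a = 6, b = 2.5
Binding: C2, C3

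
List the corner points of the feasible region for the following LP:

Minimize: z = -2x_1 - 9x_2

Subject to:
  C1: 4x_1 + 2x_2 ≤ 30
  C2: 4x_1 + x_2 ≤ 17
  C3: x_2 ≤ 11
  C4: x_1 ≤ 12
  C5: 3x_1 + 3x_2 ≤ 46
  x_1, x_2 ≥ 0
Each vertex is the intersection of two constraint boundaries that also satisfies all remaining constraints:
  x_1 = 0 and x_2 = 0 → (0, 0)
  4x_1 + x_2 = 17 and x_2 = 0 → (4.25, 0)
  4x_1 + x_2 = 17 and x_2 = 11 → (1.5, 11)
  x_2 = 11 and x_1 = 0 → (0, 11)

Vertices: (0, 0), (4.25, 0), (1.5, 11), (0, 11)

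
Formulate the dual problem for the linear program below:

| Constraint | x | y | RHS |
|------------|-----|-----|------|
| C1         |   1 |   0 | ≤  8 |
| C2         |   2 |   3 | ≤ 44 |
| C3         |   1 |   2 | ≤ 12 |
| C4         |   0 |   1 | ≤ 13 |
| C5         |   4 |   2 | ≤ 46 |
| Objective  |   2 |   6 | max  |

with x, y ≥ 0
Minimize: z = 8y1 + 44y2 + 12y3 + 13y4 + 46y5

Subject to:
  C1: -y1 - 2y2 - y3 - 4y5 ≤ -2
  C2: -3y2 - 2y3 - y4 - 2y5 ≤ -6
  y1, y2, y3, y4, y5 ≥ 0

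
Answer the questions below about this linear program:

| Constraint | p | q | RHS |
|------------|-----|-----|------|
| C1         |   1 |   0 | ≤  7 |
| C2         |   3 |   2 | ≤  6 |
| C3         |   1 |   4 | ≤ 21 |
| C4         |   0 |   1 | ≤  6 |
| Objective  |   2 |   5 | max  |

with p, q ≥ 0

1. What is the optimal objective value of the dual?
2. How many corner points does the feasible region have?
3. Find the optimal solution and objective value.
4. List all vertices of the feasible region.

1. 15 (by strong duality, equal to the primal optimum)
2. 3
3. p = 0, q = 3, z = 15
4. (0, 0), (2, 0), (0, 3)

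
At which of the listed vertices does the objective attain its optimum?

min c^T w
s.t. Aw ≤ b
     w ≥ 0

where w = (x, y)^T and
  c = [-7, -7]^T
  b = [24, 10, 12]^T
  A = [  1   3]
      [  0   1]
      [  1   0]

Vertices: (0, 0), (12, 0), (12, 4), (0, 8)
Evaluating z = -7x - 7y at each vertex:
  (0, 0): z = 0
  (12, 0): z = -84
  (12, 4): z = -112
  (0, 8): z = -56

The smallest value is z = -112, attained at (12, 4).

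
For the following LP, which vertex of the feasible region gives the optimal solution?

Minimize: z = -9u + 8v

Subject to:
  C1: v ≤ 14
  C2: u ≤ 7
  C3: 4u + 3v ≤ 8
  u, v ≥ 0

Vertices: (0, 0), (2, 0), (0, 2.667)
Evaluating z = -9u + 8v at each vertex:
  (0, 0): z = 0
  (2, 0): z = -18
  (0, 2.667): z = 21.33

The smallest value is z = -18, attained at (2, 0).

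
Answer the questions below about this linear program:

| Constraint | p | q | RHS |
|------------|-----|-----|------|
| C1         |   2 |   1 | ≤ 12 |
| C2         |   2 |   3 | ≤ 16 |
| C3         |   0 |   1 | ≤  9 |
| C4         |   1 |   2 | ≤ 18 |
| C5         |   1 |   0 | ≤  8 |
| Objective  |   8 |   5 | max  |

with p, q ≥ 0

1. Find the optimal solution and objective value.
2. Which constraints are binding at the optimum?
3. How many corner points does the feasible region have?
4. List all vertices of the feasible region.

1. p = 5, q = 2, z = 50
2. C1, C2
3. 4
4. (0, 0), (6, 0), (5, 2), (0, 5.333)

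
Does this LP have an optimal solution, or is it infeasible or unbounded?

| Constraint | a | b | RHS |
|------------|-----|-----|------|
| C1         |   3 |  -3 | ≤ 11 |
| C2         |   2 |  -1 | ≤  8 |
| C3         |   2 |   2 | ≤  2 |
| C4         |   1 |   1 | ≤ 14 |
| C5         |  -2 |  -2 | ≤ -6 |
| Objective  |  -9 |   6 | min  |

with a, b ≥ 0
C3 requires 2a + 2b ≤ 2, while C5 (-2a - 2b ≤ -6) is equivalent to 2a + 2b ≥ 6. Together they would need 6 ≤ 2a + 2b ≤ 2, which is impossible since 6 > 2. No point satisfies all constraints.

Infeasible: no point satisfies all constraints simultaneously.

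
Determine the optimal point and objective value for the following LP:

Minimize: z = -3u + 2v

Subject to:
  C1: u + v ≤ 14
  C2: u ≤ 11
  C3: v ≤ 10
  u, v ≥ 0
u = 11, v = 0, z = -33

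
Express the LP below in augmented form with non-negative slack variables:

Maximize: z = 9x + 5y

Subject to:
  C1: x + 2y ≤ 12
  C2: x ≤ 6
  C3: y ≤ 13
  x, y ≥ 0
max z = 9x + 5y

s.t.
  x + 2y + s1 = 12
  x + s2 = 6
  y + s3 = 13
  x, y, s1, s2, s3 ≥ 0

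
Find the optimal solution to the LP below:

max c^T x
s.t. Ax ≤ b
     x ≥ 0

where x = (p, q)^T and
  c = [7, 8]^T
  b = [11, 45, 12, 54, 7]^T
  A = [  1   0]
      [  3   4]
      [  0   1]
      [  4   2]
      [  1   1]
Each vertex is the intersection of two constraint boundaries that also satisfies all remaining constraints:
  p = 0 and q = 0 → (0, 0)
  p + q = 7 and q = 0 → (7, 0)
  p + q = 7 and p = 0 → (0, 7)

Evaluating z = 7p + 8q at each vertex:
  (0, 0): z = 0
  (7, 0): z = 49
  (0, 7): z = 56

The maximum is at (0, 7) with z = 56.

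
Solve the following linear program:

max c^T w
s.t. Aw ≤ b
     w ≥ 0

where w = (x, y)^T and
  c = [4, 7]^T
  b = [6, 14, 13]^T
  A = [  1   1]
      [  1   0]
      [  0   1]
Each vertex is the intersection of two constraint boundaries that also satisfies all remaining constraints:
  x = 0 and y = 0 → (0, 0)
  x + y = 6 and y = 0 → (6, 0)
  x + y = 6 and x = 0 → (0, 6)

Evaluating z = 4x + 7y at each vertex:
  (0, 0): z = 0
  (6, 0): z = 24
  (0, 6): z = 42

The maximum is at (0, 6) with z = 42.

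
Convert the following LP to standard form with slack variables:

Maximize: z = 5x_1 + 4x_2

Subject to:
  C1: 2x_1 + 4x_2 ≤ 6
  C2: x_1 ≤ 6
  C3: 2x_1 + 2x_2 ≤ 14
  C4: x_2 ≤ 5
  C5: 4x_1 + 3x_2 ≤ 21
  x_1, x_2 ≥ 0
max z = 5x_1 + 4x_2

s.t.
  2x_1 + 4x_2 + s1 = 6
  x_1 + s2 = 6
  2x_1 + 2x_2 + s3 = 14
  x_2 + s4 = 5
  4x_1 + 3x_2 + s5 = 21
  x_1, x_2, s1, s2, s3, s4, s5 ≥ 0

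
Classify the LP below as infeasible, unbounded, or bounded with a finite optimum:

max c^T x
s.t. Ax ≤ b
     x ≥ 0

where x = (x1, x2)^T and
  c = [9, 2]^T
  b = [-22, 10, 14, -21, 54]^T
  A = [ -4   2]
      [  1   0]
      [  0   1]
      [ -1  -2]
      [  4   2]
The point (10, 7) satisfies every constraint, so the LP is feasible; the constraints give x1 ≤ 10 and x2 ≤ 14, which with x1, x2 ≥ 0 keep the feasible region inside a bounded box. A feasible, bounded LP attains a finite optimum at a vertex.

Bounded optimum: z* = 104 at (10, 7).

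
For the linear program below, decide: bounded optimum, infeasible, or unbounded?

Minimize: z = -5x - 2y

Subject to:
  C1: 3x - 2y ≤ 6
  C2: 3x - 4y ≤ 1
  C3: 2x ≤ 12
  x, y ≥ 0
Feasible point: (0, 0) satisfies every constraint, so the LP is feasible.
Direction d = (0, 1): for each constraint row a, a·d ≤ 0 —
  (3)(0) + (-2)(1) = -2 ≤ 0
  (3)(0) + (-4)(1) = -4 ≤ 0
  (2)(0) + (0)(1) = 0 ≤ 0
and d ≥ 0, so (0, 0) + t·d stays feasible for every t ≥ 0. Along this ray z = -5x - 2y changes by -2 per unit t, so z → −∞.

Unbounded — the objective can decrease without bound over the feasible region.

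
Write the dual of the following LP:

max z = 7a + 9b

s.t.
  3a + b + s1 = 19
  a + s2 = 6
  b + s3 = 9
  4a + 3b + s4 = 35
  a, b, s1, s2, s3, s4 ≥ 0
Minimize: z = 19y1 + 6y2 + 9y3 + 35y4

Subject to:
  C1: -3y1 - y2 - 4y4 ≤ -7
  C2: -y1 - y3 - 3y4 ≤ -9
  y1, y2, y3, y4 ≥ 0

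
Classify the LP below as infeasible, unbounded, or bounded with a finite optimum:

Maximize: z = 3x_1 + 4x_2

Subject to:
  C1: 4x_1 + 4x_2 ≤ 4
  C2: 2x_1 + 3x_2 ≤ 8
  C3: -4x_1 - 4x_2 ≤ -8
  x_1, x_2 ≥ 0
C1 requires 4x_1 + 4x_2 ≤ 4, while C3 (-4x_1 - 4x_2 ≤ -8) is equivalent to 4x_1 + 4x_2 ≥ 8. Together they would need 8 ≤ 4x_1 + 4x_2 ≤ 4, which is impossible since 8 > 4. No point satisfies all constraints.

Infeasible: no point satisfies all constraints simultaneously.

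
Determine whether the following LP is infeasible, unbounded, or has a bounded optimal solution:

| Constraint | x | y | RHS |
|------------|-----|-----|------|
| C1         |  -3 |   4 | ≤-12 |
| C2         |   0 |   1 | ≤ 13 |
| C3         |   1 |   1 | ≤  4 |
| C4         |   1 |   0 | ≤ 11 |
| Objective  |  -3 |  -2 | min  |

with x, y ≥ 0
The point (4, 0) satisfies every constraint, so the LP is feasible; the constraints give x ≤ 11 and y ≤ 13, which with x, y ≥ 0 keep the feasible region inside a bounded box. A feasible, bounded LP attains a finite optimum at a vertex.

Evaluating z = -3x - 2y at each vertex:
  (4, 0): z = -12

Bounded optimum: z* = -12 at (4, 0).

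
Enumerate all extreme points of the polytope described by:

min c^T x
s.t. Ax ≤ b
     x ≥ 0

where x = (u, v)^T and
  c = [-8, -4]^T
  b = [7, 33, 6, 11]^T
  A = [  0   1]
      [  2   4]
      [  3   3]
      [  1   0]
Each vertex is the intersection of two constraint boundaries that also satisfies all remaining constraints:
  u = 0 and v = 0 → (0, 0)
  3u + 3v = 6 and v = 0 → (2, 0)
  3u + 3v = 6 and u = 0 → (0, 2)

Vertices: (0, 0), (2, 0), (0, 2)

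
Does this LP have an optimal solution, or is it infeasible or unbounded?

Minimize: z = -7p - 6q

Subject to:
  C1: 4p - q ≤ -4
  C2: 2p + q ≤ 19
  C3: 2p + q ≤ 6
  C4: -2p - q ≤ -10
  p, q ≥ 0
C3 requires 2p + q ≤ 6, while C4 (-2p - q ≤ -10) is equivalent to 2p + q ≥ 10. Together they would need 10 ≤ 2p + q ≤ 6, which is impossible since 10 > 6. No point satisfies all constraints.

The feasible region is empty; the LP is infeasible.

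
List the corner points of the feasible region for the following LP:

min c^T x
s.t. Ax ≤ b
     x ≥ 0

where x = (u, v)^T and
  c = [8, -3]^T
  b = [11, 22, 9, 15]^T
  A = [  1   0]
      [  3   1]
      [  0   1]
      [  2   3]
Each vertex is the intersection of two constraint boundaries that also satisfies all remaining constraints:
  u = 0 and v = 0 → (0, 0)
  3u + v = 22 and v = 0 → (7.333, 0)
  3u + v = 22 and 2u + 3v = 15 → (7.286, 0.1429)
  2u + 3v = 15 and u = 0 → (0, 5)

Vertices: (0, 0), (7.333, 0), (7.286, 0.1429), (0, 5)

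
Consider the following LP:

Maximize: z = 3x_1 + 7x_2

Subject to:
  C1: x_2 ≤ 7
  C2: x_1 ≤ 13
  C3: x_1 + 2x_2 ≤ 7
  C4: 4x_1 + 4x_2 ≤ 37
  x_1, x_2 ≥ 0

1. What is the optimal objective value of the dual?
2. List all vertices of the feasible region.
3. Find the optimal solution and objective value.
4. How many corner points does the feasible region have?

1. 24.5 (by strong duality, equal to the primal optimum)
2. (0, 0), (7, 0), (0, 3.5)
3. x_1 = 0, x_2 = 3.5, z = 24.5
4. 3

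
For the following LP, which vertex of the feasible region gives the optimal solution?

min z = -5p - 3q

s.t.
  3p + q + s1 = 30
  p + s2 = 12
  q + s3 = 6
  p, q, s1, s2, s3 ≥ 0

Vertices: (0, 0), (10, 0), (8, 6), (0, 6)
(8, 6) with z = -58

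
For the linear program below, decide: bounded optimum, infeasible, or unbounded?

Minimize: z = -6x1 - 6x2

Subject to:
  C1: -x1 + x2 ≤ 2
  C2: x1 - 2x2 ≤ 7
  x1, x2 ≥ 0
Feasible point: (0, 0) satisfies every constraint, so the LP is feasible.
Direction d = (1, 1): for each constraint row a, a·d ≤ 0 —
  (-1)(1) + (1)(1) = 0 ≤ 0
  (1)(1) + (-2)(1) = -1 ≤ 0
and d ≥ 0, so (0, 0) + t·d stays feasible for every t ≥ 0. Along this ray z = -6x1 - 6x2 changes by -12 per unit t, so z → −∞.

Unbounded: there is a feasible ray along which z → −∞.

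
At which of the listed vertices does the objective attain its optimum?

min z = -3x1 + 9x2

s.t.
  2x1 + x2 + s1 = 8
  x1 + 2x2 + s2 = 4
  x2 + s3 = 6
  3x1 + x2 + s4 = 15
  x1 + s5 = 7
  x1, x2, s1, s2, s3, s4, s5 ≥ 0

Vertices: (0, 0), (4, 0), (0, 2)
(4, 0) with z = -12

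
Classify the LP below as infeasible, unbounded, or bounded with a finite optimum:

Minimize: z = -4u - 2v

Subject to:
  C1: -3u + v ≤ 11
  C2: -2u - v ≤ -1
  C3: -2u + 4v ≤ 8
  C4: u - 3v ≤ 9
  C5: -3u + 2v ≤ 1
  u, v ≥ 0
Feasible point: (1, 0) satisfies every constraint, so the LP is feasible.
Direction d = (2, 1): for each constraint row a, a·d ≤ 0 —
  (-3)(2) + (1)(1) = -5 ≤ 0
  (-2)(2) + (-1)(1) = -5 ≤ 0
  (-2)(2) + (4)(1) = 0 ≤ 0
  (1)(2) + (-3)(1) = -1 ≤ 0
  (-3)(2) + (2)(1) = -4 ≤ 0
and d ≥ 0, so (1, 0) + t·d stays feasible for every t ≥ 0. Along this ray z = -4u - 2v changes by -10 per unit t, so z → −∞.

The LP is unbounded; z can be made arbitrarily small.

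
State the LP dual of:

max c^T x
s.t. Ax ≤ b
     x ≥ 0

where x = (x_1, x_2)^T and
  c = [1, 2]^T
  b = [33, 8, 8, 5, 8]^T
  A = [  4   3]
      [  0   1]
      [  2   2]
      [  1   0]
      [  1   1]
Minimize: z = 33y1 + 8y2 + 8y3 + 5y4 + 8y5

Subject to:
  C1: -4y1 - 2y3 - y4 - y5 ≤ -1
  C2: -3y1 - y2 - 2y3 - y5 ≤ -2
  y1, y2, y3, y4, y5 ≥ 0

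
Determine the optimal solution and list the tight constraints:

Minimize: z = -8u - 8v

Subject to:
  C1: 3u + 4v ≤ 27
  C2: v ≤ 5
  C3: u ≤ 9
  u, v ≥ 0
Optimal: u = 9, v = 0
Binding: C1, C3, v ≥ 0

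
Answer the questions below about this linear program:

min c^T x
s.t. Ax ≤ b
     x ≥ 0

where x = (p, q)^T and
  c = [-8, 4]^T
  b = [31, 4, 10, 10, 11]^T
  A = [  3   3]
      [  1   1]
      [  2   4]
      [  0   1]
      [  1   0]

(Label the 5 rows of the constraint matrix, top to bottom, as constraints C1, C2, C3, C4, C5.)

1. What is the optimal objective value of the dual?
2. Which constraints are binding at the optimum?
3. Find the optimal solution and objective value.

1. -32 (by strong duality, equal to the primal optimum)
2. C2, q ≥ 0
3. p = 4, q = 0, z = -32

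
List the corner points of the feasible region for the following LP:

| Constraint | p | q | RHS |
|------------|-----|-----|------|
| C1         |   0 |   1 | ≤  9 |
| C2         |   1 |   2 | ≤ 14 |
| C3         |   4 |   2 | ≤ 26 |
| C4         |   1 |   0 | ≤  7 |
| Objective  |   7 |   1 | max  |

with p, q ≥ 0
Each vertex is the intersection of two constraint boundaries that also satisfies all remaining constraints:
  p = 0 and q = 0 → (0, 0)
  4p + 2q = 26 and q = 0 → (6.5, 0)
  p + 2q = 14 and 4p + 2q = 26 → (4, 5)
  p + 2q = 14 and p = 0 → (0, 7)

Vertices: (0, 0), (6.5, 0), (4, 5), (0, 7)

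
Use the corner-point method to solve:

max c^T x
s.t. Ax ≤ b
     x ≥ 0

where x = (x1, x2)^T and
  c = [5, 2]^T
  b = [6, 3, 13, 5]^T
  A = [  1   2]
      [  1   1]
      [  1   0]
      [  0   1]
x1 = 3, x2 = 0, z = 15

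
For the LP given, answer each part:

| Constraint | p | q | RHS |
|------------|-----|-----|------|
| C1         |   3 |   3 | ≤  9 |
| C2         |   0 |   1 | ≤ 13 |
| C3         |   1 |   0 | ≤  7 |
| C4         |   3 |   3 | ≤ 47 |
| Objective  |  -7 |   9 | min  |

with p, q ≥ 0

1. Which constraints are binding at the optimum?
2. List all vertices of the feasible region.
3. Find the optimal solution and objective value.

1. C1, q ≥ 0
2. (0, 0), (3, 0), (0, 3)
3. p = 3, q = 0, z = -21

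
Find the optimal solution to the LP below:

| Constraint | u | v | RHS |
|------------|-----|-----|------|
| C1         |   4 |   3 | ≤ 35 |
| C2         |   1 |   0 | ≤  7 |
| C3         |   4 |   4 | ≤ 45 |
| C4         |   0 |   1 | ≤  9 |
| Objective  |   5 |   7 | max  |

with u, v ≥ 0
u = 2, v = 9, z = 73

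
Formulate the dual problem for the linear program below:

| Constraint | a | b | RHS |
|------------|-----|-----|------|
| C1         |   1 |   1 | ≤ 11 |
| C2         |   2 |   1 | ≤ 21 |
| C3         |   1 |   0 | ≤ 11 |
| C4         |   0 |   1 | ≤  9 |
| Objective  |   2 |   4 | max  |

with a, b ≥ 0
Minimize: z = 11y1 + 21y2 + 11y3 + 9y4

Subject to:
  C1: -y1 - 2y2 - y3 ≤ -2
  C2: -y1 - y2 - y4 ≤ -4
  y1, y2, y3, y4 ≥ 0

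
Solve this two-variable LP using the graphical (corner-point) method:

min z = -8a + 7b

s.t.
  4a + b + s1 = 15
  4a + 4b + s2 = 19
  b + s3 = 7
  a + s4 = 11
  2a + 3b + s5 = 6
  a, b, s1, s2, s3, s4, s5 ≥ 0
Each vertex is the intersection of two constraint boundaries that also satisfies all remaining constraints:
  a = 0 and b = 0 → (0, 0)
  2a + 3b = 6 and b = 0 → (3, 0)
  2a + 3b = 6 and a = 0 → (0, 2)

Evaluating z = -8a + 7b at each vertex:
  (0, 0): z = 0
  (3, 0): z = -24
  (0, 2): z = 14

The minimum is at (3, 0) with z = -24.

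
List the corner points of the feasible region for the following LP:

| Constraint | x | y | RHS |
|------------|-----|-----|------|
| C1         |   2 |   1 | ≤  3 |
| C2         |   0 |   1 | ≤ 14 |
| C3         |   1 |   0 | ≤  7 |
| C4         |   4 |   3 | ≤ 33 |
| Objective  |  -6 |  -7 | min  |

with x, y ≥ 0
Each vertex is the intersection of two constraint boundaries that also satisfies all remaining constraints:
  x = 0 and y = 0 → (0, 0)
  2x + y = 3 and y = 0 → (1.5, 0)
  2x + y = 3 and x = 0 → (0, 3)

Vertices: (0, 0), (1.5, 0), (0, 3)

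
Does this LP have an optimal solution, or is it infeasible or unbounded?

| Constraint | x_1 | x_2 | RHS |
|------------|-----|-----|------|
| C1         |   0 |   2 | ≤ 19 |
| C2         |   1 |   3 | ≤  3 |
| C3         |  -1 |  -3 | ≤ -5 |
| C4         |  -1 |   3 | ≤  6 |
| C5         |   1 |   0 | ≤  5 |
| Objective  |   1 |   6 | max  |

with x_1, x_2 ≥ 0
C2 requires x_1 + 3x_2 ≤ 3, while C3 (-x_1 - 3x_2 ≤ -5) is equivalent to x_1 + 3x_2 ≥ 5. Together they would need 5 ≤ x_1 + 3x_2 ≤ 3, which is impossible since 5 > 3. No point satisfies all constraints.

Infeasible — the constraint set is empty.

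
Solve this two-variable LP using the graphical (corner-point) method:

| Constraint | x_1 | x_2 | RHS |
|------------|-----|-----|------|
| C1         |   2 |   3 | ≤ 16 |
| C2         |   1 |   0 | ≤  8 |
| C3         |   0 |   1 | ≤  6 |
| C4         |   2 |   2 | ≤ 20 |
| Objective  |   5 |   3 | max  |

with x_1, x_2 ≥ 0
Each vertex is the intersection of two constraint boundaries that also satisfies all remaining constraints:
  x_1 = 0 and x_2 = 0 → (0, 0)
  2x_1 + 3x_2 = 16 and x_1 = 8 → (8, 0)
  2x_1 + 3x_2 = 16 and x_1 = 0 → (0, 5.333)

Evaluating z = 5x_1 + 3x_2 at each vertex:
  (0, 0): z = 0
  (8, 0): z = 40
  (0, 5.333): z = 16

The maximum is at (8, 0) with z = 40.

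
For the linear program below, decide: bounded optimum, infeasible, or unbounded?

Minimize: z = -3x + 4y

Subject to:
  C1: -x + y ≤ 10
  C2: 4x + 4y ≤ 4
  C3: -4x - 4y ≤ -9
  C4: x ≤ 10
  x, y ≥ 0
C2 requires 4x + 4y ≤ 4, while C3 (-4x - 4y ≤ -9) is equivalent to 4x + 4y ≥ 9. Together they would need 9 ≤ 4x + 4y ≤ 4, which is impossible since 9 > 4. No point satisfies all constraints.

Infeasible — the constraint set is empty.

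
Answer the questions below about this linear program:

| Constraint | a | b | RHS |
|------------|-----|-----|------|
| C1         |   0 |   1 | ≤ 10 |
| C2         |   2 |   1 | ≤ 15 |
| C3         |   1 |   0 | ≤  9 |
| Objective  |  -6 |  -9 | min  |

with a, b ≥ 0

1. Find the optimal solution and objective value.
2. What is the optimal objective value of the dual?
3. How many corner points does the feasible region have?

1. a = 2.5, b = 10, z = -105
2. -105 (by strong duality, equal to the primal optimum)
3. 4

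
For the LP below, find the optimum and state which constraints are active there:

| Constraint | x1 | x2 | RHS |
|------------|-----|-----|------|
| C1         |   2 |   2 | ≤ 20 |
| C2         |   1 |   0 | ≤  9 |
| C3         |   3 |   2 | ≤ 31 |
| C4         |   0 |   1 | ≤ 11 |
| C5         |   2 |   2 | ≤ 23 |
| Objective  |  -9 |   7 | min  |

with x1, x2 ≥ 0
Optimal: x1 = 9, x2 = 0
Slack at optimum:
  C1: slack = 2
  C2: slack = 0 (binding)
  C3: slack = 4
  C4: slack = 11
  C5: slack = 5
  x1 ≥ 0: x1 = 9
  x2 ≥ 0: x2 = 0 (binding)
Binding constraints: C2, x2 ≥ 0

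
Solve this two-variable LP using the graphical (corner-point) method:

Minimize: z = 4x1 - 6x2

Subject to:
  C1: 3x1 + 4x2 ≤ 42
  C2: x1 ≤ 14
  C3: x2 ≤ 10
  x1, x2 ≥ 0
Each vertex is the intersection of two constraint boundaries that also satisfies all remaining constraints:
  x1 = 0 and x2 = 0 → (0, 0)
  3x1 + 4x2 = 42 and x1 = 14 → (14, 0)
  3x1 + 4x2 = 42 and x2 = 10 → (0.6667, 10)
  x2 = 10 and x1 = 0 → (0, 10)

Evaluating z = 4x1 - 6x2 at each vertex:
  (0, 0): z = 0
  (14, 0): z = 56
  (0.6667, 10): z = -57.33
  (0, 10): z = -60

The minimum is at (0, 10) with z = -60.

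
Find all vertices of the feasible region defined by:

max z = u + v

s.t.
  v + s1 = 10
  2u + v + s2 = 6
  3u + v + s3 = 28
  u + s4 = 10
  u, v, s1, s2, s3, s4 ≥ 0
Each vertex is the intersection of two constraint boundaries that also satisfies all remaining constraints:
  u = 0 and v = 0 → (0, 0)
  2u + v = 6 and v = 0 → (3, 0)
  2u + v = 6 and u = 0 → (0, 6)

Vertices: (0, 0), (3, 0), (0, 6)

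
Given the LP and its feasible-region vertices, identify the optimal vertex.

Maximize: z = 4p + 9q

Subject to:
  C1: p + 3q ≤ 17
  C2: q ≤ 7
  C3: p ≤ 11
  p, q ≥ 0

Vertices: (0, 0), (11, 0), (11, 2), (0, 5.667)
(11, 2) with z = 62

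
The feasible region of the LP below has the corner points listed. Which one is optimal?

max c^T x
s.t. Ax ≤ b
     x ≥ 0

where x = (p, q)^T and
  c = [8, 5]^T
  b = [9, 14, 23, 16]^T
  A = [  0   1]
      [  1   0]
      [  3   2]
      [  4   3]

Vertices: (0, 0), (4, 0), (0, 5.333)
Evaluating z = 8p + 5q at each vertex:
  (0, 0): z = 0
  (4, 0): z = 32
  (0, 5.333): z = 26.67

The largest value is z = 32, attained at (4, 0).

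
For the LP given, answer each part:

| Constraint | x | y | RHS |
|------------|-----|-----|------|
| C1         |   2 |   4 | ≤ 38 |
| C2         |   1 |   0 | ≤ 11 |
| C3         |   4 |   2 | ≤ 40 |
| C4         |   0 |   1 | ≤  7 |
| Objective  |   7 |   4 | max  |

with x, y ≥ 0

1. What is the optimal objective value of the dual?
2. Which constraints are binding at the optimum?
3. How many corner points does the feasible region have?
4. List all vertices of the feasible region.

1. 73 (by strong duality, equal to the primal optimum)
2. C1, C3
3. 5
4. (0, 0), (10, 0), (7, 6), (5, 7), (0, 7)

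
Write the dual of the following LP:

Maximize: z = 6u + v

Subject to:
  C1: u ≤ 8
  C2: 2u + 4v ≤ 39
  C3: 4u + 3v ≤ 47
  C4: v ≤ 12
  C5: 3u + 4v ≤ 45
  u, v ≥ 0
Minimize: z = 8y1 + 39y2 + 47y3 + 12y4 + 45y5

Subject to:
  C1: -y1 - 2y2 - 4y3 - 3y5 ≤ -6
  C2: -4y2 - 3y3 - y4 - 4y5 ≤ -1
  y1, y2, y3, y4, y5 ≥ 0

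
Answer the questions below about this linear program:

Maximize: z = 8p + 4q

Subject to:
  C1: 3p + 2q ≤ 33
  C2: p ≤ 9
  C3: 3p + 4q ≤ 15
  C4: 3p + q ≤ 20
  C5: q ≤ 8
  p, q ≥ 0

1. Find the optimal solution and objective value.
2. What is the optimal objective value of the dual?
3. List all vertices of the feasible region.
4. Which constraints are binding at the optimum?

1. p = 5, q = 0, z = 40
2. 40 (by strong duality, equal to the primal optimum)
3. (0, 0), (5, 0), (0, 3.75)
4. C3, q ≥ 0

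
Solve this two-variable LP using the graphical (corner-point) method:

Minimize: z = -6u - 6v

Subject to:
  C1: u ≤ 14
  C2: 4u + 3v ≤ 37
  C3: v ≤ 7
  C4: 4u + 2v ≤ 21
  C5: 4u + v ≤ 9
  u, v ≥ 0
u = 0.5, v = 7, z = -45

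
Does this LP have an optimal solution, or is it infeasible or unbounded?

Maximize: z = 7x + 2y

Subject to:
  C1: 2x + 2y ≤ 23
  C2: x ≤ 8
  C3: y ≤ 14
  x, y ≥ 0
The point (8, 3.5) satisfies every constraint, so the LP is feasible; the constraints give x ≤ 8 and y ≤ 14, which with x, y ≥ 0 keep the feasible region inside a bounded box. A feasible, bounded LP attains a finite optimum at a vertex.

Evaluating z = 7x + 2y at each vertex:
  (0, 0): z = 0
  (8, 0): z = 56
  (8, 3.5): z = 63
  (0, 11.5): z = 23

Bounded optimum: z* = 63 at (8, 3.5).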